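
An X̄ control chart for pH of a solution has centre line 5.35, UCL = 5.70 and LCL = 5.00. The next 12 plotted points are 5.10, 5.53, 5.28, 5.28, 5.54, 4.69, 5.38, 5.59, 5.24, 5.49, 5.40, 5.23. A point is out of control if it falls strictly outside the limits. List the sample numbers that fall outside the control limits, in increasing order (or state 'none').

6

Compare each point to [5.00, 5.70]: sample 6 = 4.69 < LCL.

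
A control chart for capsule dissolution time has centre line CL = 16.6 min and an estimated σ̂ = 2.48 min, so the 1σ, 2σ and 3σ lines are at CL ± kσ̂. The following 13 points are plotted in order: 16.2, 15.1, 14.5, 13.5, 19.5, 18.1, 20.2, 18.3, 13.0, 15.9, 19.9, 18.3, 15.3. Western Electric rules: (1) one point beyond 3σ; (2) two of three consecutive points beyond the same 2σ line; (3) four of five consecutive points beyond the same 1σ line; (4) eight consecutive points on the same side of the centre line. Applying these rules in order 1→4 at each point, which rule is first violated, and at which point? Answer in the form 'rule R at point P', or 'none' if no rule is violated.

none

Zone of each point (C = within 1σ̂, B = 1σ̂–2σ̂, A = 2σ̂–3σ̂, * = beyond 3σ̂; sign = side of CL): 1:-C, 2:-C, 3:-C, 4:-B, 5:+B, 6:+C, 7:+B, 8:+C, 9:-B, 10:-C, 11:+B, 12:+C, 13:-C
No rule fires across all 13 points.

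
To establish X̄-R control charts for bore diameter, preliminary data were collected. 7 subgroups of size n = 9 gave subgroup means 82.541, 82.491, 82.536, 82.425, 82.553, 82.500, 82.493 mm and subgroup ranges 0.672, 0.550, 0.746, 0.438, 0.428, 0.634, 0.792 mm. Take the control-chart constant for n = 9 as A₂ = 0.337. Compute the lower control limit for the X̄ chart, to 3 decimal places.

X̄̄ = (82.541 + 82.491 + 82.536 + 82.425 + 82.553 + 82.500 + 82.493) / 7 = 577.5390 / 7 = 82.5056
R̄ = (0.672 + 0.550 + 0.746 + 0.438 + 0.428 + 0.634 + 0.792) / 7 = 4.2600 / 7 = 0.6086
LCL = X̄̄ − A₂·R̄ = 82.5056 − 0.337 × 0.6086 = 82.3005

82.300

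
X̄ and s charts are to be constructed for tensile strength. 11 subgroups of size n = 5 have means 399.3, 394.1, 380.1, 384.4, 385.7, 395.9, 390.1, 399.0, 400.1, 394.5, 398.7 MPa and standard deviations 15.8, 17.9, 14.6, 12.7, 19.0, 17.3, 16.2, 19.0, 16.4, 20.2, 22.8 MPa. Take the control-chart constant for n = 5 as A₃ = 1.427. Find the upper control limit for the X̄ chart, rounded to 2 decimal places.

X̄̄ = (399.3 + 394.1 + 380.1 + 384.4 + 385.7 + 395.9 + 390.1 + 399.0 + 400.1 + 394.5 + 398.7) / 11 = 392.9000
s̄ = (15.8 + 17.9 + 14.6 + 12.7 + 19.0 + 17.3 + 16.2 + 19.0 + 16.4 + 20.2 + 22.8) / 11 = 17.4455
UCL = X̄̄ + A₃·s̄ = 392.9000 + 1.427 × 17.4455 = 417.7947

417.79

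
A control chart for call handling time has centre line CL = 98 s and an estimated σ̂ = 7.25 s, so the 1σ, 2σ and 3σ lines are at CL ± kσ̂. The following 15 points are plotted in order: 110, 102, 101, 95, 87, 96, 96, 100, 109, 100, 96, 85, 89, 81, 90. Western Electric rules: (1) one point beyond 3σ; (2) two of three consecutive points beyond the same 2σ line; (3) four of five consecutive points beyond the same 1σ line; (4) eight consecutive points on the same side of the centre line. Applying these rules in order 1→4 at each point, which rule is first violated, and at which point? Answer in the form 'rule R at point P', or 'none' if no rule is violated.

Zone of each point (C = within 1σ̂, B = 1σ̂–2σ̂, A = 2σ̂–3σ̂, * = beyond 3σ̂; sign = side of CL): 1:+B, 2:+C, 3:+C, 4:-C, 5:-B, 6:-C, 7:-C, 8:+C, 9:+B, 10:+C, 11:-C, 12:-B, 13:-B, 14:-A, 15:-B
Rule 3 (four of five consecutive points beyond the same 1σ limit) is satisfied at point 15.

rule 3 at point 15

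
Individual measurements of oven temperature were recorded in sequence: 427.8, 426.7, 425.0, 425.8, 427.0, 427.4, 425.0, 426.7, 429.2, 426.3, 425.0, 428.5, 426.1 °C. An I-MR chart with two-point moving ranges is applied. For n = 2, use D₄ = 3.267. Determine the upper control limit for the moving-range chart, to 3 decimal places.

5.962

Moving ranges: 1.1, 1.7, 0.8, 1.2, 0.4, 2.4, 1.7, 2.5, 2.9, 1.3, 3.5, 2.4; M̄R̄ = 21.9000 / 12 = 1.8250
UCL_MR = D₄·M̄R̄ = 3.267 × 1.8250 = 5.9623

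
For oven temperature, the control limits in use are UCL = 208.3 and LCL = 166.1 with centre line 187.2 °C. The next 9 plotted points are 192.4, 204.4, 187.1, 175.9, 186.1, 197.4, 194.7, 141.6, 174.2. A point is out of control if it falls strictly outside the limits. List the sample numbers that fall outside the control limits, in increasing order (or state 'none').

8

Compare each point to [166.1, 208.3]: sample 8 = 141.6 < LCL.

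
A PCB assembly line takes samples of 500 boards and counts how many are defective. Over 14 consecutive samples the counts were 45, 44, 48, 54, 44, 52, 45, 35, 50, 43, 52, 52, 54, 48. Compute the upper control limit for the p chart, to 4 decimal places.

p̄ = Σdᵢ / (k·n) = 666 / (14 × 500) = 0.09514
UCL = p̄ + 3·√(p̄(1−p̄)/n) = 0.09514 + 3 × √(0.09514×0.90486/500) = 0.09514 + 3 × 0.01312 = 0.13451

0.1345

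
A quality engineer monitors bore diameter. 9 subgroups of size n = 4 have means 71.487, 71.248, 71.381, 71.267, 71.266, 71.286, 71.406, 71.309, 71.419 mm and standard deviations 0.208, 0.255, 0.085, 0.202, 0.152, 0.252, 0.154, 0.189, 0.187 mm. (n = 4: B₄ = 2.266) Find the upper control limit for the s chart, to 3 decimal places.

0.424

s̄ = (0.208 + 0.255 + 0.085 + 0.202 + 0.152 + 0.252 + 0.154 + 0.189 + 0.187) / 9 = 0.1871
UCL_s = B₄·s̄ = 2.266 × 0.1871 = 0.4240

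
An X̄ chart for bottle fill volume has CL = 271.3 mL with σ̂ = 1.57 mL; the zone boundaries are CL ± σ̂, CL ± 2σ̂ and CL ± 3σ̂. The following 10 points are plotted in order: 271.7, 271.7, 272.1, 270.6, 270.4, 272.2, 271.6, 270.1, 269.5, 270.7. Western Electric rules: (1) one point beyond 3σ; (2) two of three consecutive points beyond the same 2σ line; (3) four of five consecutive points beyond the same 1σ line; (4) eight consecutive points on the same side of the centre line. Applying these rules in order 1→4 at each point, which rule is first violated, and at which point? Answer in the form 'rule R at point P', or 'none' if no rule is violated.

Zone of each point (C = within 1σ̂, B = 1σ̂–2σ̂, A = 2σ̂–3σ̂, * = beyond 3σ̂; sign = side of CL): 1:+C, 2:+C, 3:+C, 4:-C, 5:-C, 6:+C, 7:+C, 8:-C, 9:-B, 10:-C
No rule fires across all 10 points.

none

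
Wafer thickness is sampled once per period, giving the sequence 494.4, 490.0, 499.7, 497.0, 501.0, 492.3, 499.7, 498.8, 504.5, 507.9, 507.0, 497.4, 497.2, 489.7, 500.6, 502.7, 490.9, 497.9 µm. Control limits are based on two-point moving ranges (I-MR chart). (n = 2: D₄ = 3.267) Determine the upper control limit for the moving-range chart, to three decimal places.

18.622

Moving ranges: 4.4, 9.7, 2.7, 4.0, 8.7, 7.4, 0.9, 5.7, 3.4, 0.9, 9.6, 0.2, 7.5, 10.9, 2.1, 11.8, 7.0; M̄R̄ = 96.9000 / 17 = 5.7000
UCL_MR = D₄·M̄R̄ = 3.267 × 5.7000 = 18.6219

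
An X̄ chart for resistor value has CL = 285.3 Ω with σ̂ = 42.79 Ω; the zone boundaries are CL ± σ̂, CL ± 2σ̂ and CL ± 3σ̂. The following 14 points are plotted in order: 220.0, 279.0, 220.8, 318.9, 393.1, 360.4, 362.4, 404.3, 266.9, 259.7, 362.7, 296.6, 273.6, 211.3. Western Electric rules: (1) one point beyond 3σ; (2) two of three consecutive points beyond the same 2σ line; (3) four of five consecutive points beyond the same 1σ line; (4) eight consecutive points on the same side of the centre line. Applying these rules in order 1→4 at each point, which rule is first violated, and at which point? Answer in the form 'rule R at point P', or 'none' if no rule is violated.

rule 3 at point 8

Zone of each point (C = within 1σ̂, B = 1σ̂–2σ̂, A = 2σ̂–3σ̂, * = beyond 3σ̂; sign = side of CL): 1:-B, 2:-C, 3:-B, 4:+C, 5:+A, 6:+B, 7:+B, 8:+A, 9:-C, 10:-C, 11:+B, 12:+C, 13:-C, 14:-B
Rule 3 (four of five consecutive points beyond the same 1σ limit) is satisfied at point 8.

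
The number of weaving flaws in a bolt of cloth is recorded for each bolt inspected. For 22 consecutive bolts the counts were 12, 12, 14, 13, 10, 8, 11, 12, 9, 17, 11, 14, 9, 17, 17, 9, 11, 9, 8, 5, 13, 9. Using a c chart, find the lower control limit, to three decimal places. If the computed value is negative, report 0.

1.251

c̄ = (12 + 12 + 14 + 13 + 10 + 8 + 11 + 12 + 9 + 17 + 11 + 14 + 9 + 17 + 17 + 9 + 11 + 9 + 8 + 5 + 13 + 9) / 22 = 250 / 22 = 11.3636
LCL = c̄ − 3√c̄ = 11.3636 − 3 × 3.3710 = 1.2506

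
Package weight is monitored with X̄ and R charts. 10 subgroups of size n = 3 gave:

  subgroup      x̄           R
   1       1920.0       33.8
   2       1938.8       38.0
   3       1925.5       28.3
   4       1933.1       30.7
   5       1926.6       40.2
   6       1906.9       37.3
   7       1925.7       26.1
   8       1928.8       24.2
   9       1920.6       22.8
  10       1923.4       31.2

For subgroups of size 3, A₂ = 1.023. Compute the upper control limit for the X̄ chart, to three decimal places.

1956.919

X̄̄ = (1920.0 + 1938.8 + 1925.5 + 1933.1 + 1926.6 + 1906.9 + 1925.7 + 1928.8 + 1920.6 + 1923.4) / 10 = 19249.4000 / 10 = 1924.9400
R̄ = (33.8 + 38.0 + 28.3 + 30.7 + 40.2 + 37.3 + 26.1 + 24.2 + 22.8 + 31.2) / 10 = 312.6000 / 10 = 31.2600
UCL = X̄̄ + A₂·R̄ = 1924.9400 + 1.023 × 31.2600 = 1956.9190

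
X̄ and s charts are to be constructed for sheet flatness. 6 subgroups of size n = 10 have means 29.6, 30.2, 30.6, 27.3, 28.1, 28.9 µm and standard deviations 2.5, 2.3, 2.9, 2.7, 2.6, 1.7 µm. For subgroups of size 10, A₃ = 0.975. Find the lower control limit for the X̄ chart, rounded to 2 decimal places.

X̄̄ = (29.6 + 30.2 + 30.6 + 27.3 + 28.1 + 28.9) / 6 = 29.1167
s̄ = (2.5 + 2.3 + 2.9 + 2.7 + 2.6 + 1.7) / 6 = 2.4500
LCL = X̄̄ − A₃·s̄ = 29.1167 − 0.975 × 2.4500 = 26.7279

26.73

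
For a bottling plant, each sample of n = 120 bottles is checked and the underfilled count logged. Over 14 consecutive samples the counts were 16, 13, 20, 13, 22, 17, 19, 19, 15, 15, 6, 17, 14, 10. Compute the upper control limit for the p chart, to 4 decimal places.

0.2202

p̄ = Σdᵢ / (k·n) = 216 / (14 × 120) = 0.12857
UCL = p̄ + 3·√(p̄(1−p̄)/n) = 0.12857 + 3 × √(0.12857×0.87143/120) = 0.12857 + 3 × 0.03056 = 0.22024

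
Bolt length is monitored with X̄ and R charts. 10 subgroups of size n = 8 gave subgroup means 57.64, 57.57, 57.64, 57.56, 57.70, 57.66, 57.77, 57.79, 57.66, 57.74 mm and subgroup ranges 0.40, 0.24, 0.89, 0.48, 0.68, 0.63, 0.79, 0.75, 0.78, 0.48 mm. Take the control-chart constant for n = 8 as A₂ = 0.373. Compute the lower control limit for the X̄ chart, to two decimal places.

57.44

X̄̄ = (57.64 + 57.57 + 57.64 + 57.56 + 57.70 + 57.66 + 57.77 + 57.79 + 57.66 + 57.74) / 10 = 576.7300 / 10 = 57.6730
R̄ = (0.40 + 0.24 + 0.89 + 0.48 + 0.68 + 0.63 + 0.79 + 0.75 + 0.78 + 0.48) / 10 = 6.1200 / 10 = 0.6120
LCL = X̄̄ − A₂·R̄ = 57.6730 − 0.373 × 0.6120 = 57.4447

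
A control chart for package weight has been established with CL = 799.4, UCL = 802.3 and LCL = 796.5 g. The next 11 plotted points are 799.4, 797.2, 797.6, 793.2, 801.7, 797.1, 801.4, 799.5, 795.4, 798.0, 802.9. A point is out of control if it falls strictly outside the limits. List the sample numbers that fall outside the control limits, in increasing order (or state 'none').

Compare each point to [796.5, 802.3]: sample 4 = 793.2 < LCL; sample 9 = 795.4 < LCL; sample 11 = 802.9 > UCL.

4, 9, 11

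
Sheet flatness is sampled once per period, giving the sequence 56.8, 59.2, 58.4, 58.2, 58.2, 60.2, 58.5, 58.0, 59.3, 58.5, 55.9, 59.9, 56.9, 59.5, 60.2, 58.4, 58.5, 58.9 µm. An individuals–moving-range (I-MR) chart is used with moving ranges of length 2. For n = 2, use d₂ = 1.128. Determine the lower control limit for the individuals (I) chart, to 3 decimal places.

X̄ = (56.8 + 59.2 + 58.4 + 58.2 + 58.2 + 60.2 + 58.5 + 58.0 + 59.3 + 58.5 + 55.9 + 59.9 + 56.9 + 59.5 + 60.2 + 58.4 + 58.5 + 58.9) / 18 = 58.5278
Moving ranges: 2.4, 0.8, 0.2, 0.0, 2.0, 1.7, 0.5, 1.3, 0.8, 2.6, 4.0, 3.0, 2.6, 0.7, 1.8, 0.1, 0.4; M̄R̄ = 24.9000 / 17 = 1.4647
LCL = X̄ − 3·M̄R̄/d₂ = 58.5278 − 3 × 1.4647 / 1.128 = 54.6323

54.632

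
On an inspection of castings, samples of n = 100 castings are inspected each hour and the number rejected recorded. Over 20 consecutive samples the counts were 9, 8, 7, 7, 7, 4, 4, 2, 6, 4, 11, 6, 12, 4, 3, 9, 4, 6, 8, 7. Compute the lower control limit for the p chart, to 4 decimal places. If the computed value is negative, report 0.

p̄ = Σdᵢ / (k·n) = 128 / (20 × 100) = 0.06400
LCL = p̄ − 3·√(p̄(1−p̄)/n) = 0.06400 − 3 × 0.02448 = -0.00943 → 0 (negative, so LCL = 0)

0.0000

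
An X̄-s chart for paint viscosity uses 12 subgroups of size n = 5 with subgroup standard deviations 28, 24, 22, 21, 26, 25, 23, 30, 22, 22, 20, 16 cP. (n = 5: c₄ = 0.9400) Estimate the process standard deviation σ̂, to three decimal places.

s̄ = (28 + 24 + 22 + 21 + 26 + 25 + 23 + 30 + 22 + 22 + 20 + 16) / 12 = 23.2500
σ̂ = s̄ / c₄ = 23.2500 / 0.9400 = 24.7340

24.734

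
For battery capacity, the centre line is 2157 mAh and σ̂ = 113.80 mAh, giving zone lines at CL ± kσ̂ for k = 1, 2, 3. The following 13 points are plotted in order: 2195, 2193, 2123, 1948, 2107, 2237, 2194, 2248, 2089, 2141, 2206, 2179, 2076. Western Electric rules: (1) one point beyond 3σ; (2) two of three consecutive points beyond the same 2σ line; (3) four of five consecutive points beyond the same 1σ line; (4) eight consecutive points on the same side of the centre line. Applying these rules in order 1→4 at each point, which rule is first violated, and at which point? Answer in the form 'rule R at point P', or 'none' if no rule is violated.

none

Zone of each point (C = within 1σ̂, B = 1σ̂–2σ̂, A = 2σ̂–3σ̂, * = beyond 3σ̂; sign = side of CL): 1:+C, 2:+C, 3:-C, 4:-B, 5:-C, 6:+C, 7:+C, 8:+C, 9:-C, 10:-C, 11:+C, 12:+C, 13:-C
No rule fires across all 13 points.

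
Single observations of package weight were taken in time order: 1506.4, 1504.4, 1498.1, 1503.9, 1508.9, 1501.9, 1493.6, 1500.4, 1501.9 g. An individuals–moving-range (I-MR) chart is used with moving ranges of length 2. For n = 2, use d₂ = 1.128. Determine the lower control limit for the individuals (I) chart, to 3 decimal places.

X̄ = (1506.4 + 1504.4 + 1498.1 + 1503.9 + 1508.9 + 1501.9 + 1493.6 + 1500.4 + 1501.9) / 9 = 1502.1667
Moving ranges: 2.0, 6.3, 5.8, 5.0, 7.0, 8.3, 6.8, 1.5; M̄R̄ = 42.7000 / 8 = 5.3375
LCL = X̄ − 3·M̄R̄/d₂ = 1502.1667 − 3 × 5.3375 / 1.128 = 1487.9712

1487.971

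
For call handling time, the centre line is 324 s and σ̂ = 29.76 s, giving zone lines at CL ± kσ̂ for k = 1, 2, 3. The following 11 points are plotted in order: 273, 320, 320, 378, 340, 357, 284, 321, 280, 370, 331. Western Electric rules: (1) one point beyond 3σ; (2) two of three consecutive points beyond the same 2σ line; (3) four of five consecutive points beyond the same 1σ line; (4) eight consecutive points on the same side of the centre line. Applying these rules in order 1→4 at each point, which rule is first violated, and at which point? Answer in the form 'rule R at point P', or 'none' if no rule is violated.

Zone of each point (C = within 1σ̂, B = 1σ̂–2σ̂, A = 2σ̂–3σ̂, * = beyond 3σ̂; sign = side of CL): 1:-B, 2:-C, 3:-C, 4:+B, 5:+C, 6:+B, 7:-B, 8:-C, 9:-B, 10:+B, 11:+C
No rule fires across all 11 points.

none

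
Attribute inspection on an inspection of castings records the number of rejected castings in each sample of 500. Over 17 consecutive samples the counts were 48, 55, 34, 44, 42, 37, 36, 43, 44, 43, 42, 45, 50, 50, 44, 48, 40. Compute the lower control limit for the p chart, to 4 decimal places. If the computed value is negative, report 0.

p̄ = Σdᵢ / (k·n) = 745 / (17 × 500) = 0.08765
LCL = p̄ − 3·√(p̄(1−p̄)/n) = 0.08765 − 3 × 0.01265 = 0.04971

0.0497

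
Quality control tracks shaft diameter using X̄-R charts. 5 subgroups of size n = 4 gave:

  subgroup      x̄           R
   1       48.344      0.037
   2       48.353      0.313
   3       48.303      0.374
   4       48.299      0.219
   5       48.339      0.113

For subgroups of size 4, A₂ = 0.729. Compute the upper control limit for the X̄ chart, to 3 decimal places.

48.482

X̄̄ = (48.344 + 48.353 + 48.303 + 48.299 + 48.339) / 5 = 241.6380 / 5 = 48.3276
R̄ = (0.037 + 0.313 + 0.374 + 0.219 + 0.113) / 5 = 1.0560 / 5 = 0.2112
UCL = X̄̄ + A₂·R̄ = 48.3276 + 0.729 × 0.2112 = 48.4816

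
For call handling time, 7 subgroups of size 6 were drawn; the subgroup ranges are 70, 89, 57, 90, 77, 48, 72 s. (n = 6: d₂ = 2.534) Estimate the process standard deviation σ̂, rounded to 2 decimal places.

28.36

R̄ = (70 + 89 + 57 + 90 + 77 + 48 + 72) / 7 = 71.8571
σ̂ = R̄ / d₂ = 71.8571 / 2.534 = 28.3572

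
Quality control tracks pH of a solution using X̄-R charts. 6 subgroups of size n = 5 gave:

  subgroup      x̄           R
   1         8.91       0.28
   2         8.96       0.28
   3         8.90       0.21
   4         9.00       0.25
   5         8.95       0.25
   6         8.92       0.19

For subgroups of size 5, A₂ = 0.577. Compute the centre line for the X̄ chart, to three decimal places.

X̄̄ = (8.91 + 8.96 + 8.90 + 9.00 + 8.95 + 8.92) / 6 = 53.6400 / 6 = 8.9400
CL = X̄̄ = 8.9400

8.940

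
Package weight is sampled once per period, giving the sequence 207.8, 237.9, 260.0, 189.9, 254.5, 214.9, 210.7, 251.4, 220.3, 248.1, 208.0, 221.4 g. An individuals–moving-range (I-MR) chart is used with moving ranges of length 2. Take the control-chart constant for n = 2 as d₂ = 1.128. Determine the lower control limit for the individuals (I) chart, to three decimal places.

134.280

X̄ = (207.8 + 237.9 + 260.0 + 189.9 + 254.5 + 214.9 + 210.7 + 251.4 + 220.3 + 248.1 + 208.0 + 221.4) / 12 = 227.0750
Moving ranges: 30.1, 22.1, 70.1, 64.6, 39.6, 4.2, 40.7, 31.1, 27.8, 40.1, 13.4; M̄R̄ = 383.8000 / 11 = 34.8909
LCL = X̄ − 3·M̄R̄/d₂ = 227.0750 − 3 × 34.8909 / 1.128 = 134.2800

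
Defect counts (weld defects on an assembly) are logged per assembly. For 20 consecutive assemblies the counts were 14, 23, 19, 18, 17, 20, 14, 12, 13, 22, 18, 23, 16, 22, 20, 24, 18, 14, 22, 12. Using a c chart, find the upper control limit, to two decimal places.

c̄ = (14 + 23 + 19 + 18 + 17 + 20 + 14 + 12 + 13 + 22 + 18 + 23 + 16 + 22 + 20 + 24 + 18 + 14 + 22 + 12) / 20 = 361 / 20 = 18.0500
UCL = c̄ + 3√c̄ = 18.0500 + 3 × √18.0500 = 18.0500 + 3 × 4.2485 = 30.7956

30.80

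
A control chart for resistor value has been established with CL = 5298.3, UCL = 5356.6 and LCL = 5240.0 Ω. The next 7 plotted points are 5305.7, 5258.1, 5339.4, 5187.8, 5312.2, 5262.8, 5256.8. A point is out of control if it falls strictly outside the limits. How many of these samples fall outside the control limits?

1

Compare each point to [5240.0, 5356.6]: sample 4 = 5187.8 < LCL.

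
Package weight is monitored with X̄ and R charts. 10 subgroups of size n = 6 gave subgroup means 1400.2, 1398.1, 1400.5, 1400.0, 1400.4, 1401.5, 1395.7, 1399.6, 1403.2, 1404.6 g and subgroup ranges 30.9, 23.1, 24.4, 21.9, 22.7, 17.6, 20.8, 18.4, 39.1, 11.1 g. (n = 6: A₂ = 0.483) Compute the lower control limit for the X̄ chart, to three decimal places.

X̄̄ = (1400.2 + 1398.1 + 1400.5 + 1400.0 + 1400.4 + 1401.5 + 1395.7 + 1399.6 + 1403.2 + 1404.6) / 10 = 14003.8000 / 10 = 1400.3800
R̄ = (30.9 + 23.1 + 24.4 + 21.9 + 22.7 + 17.6 + 20.8 + 18.4 + 39.1 + 11.1) / 10 = 230.0000 / 10 = 23.0000
LCL = X̄̄ − A₂·R̄ = 1400.3800 − 0.483 × 23.0000 = 1389.2710

1389.271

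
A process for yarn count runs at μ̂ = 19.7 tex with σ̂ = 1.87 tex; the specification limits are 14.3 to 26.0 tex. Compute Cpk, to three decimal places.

0.963

Cpu = (USL − μ̂) / (3σ̂) = (26.0 − 19.7) / (3 × 1.87) = 1.1230; Cpl = (μ̂ − LSL) / (3σ̂) = (19.7 − 14.3) / (3 × 1.87) = 0.9626; Cpk = min(Cpu, Cpl) = 0.9626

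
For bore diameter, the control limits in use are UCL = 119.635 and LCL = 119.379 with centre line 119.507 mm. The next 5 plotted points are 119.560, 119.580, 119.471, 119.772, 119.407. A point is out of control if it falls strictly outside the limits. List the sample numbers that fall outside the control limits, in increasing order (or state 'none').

4

Compare each point to [119.379, 119.635]: sample 4 = 119.772 > UCL.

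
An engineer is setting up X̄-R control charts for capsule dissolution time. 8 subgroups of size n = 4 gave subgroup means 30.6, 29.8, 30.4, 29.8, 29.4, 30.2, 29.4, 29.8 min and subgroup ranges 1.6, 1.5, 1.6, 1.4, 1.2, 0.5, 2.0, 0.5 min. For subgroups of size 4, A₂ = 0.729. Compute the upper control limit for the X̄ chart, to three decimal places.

30.864

X̄̄ = (30.6 + 29.8 + 30.4 + 29.8 + 29.4 + 30.2 + 29.4 + 29.8) / 8 = 239.4000 / 8 = 29.9250
R̄ = (1.6 + 1.5 + 1.6 + 1.4 + 1.2 + 0.5 + 2.0 + 0.5) / 8 = 10.3000 / 8 = 1.2875
UCL = X̄̄ + A₂·R̄ = 29.9250 + 0.729 × 1.2875 = 30.8636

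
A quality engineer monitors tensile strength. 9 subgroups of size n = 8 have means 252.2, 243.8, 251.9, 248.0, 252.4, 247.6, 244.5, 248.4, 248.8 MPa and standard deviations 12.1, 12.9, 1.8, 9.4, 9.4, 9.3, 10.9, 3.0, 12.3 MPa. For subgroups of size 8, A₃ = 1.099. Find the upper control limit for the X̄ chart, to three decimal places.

258.525

X̄̄ = (252.2 + 243.8 + 251.9 + 248.0 + 252.4 + 247.6 + 244.5 + 248.4 + 248.8) / 9 = 248.6222
s̄ = (12.1 + 12.9 + 1.8 + 9.4 + 9.4 + 9.3 + 10.9 + 3.0 + 12.3) / 9 = 9.0111
UCL = X̄̄ + A₃·s̄ = 248.6222 + 1.099 × 9.0111 = 258.5254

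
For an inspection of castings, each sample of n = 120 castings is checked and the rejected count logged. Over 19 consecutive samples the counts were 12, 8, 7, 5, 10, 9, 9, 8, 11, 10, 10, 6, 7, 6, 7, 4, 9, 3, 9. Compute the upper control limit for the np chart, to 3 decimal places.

p̄ = Σdᵢ / (k·n) = 150 / (19 × 120) = 0.06579
UCL = np̄ + 3·√(np̄(1−p̄)) = 7.8947 + 3 × √(7.8947×0.93421) = 7.8947 + 3 × 2.7158 = 16.0420

16.042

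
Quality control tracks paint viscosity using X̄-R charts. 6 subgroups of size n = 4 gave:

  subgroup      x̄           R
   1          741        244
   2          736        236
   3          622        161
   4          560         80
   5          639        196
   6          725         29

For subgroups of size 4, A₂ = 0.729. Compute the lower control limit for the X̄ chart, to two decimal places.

X̄̄ = (741 + 736 + 622 + 560 + 639 + 725) / 6 = 4023.0000 / 6 = 670.5000
R̄ = (244 + 236 + 161 + 80 + 196 + 29) / 6 = 946.0000 / 6 = 157.6667
LCL = X̄̄ − A₂·R̄ = 670.5000 − 0.729 × 157.6667 = 555.5610

555.56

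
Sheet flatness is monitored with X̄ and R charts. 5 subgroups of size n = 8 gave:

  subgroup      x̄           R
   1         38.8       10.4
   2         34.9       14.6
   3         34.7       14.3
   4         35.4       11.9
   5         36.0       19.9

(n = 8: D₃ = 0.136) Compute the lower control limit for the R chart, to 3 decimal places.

R̄ = (10.4 + 14.6 + 14.3 + 11.9 + 19.9) / 5 = 71.1000 / 5 = 14.2200
LCL_R = D₃·R̄ = 0.136 × 14.2200 = 1.9339

1.934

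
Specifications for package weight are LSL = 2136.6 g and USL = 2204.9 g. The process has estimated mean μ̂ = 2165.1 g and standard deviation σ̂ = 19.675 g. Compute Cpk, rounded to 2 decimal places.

Cpu = (USL − μ̂) / (3σ̂) = (2204.9 − 2165.1) / (3 × 19.675) = 0.6743; Cpl = (μ̂ − LSL) / (3σ̂) = (2165.1 − 2136.6) / (3 × 19.675) = 0.4828; Cpk = min(Cpu, Cpl) = 0.4828

0.48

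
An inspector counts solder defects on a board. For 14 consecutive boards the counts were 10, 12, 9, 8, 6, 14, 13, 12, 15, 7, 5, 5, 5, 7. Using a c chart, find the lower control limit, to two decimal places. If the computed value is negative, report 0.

c̄ = (10 + 12 + 9 + 8 + 6 + 14 + 13 + 12 + 15 + 7 + 5 + 5 + 5 + 7) / 14 = 128 / 14 = 9.1429
LCL = c̄ − 3√c̄ = 9.1429 − 3 × 3.0237 = 0.0717

0.07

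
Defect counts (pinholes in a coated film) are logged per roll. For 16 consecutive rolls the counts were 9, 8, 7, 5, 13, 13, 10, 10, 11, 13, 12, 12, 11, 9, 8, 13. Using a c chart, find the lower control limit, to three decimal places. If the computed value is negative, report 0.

0.645

c̄ = (9 + 8 + 7 + 5 + 13 + 13 + 10 + 10 + 11 + 13 + 12 + 12 + 11 + 9 + 8 + 13) / 16 = 164 / 16 = 10.2500
LCL = c̄ − 3√c̄ = 10.2500 − 3 × 3.2016 = 0.6453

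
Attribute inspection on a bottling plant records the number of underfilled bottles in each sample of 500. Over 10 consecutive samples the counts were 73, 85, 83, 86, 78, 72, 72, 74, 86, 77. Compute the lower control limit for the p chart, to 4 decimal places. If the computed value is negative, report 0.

0.1084

p̄ = Σdᵢ / (k·n) = 786 / (10 × 500) = 0.15720
LCL = p̄ − 3·√(p̄(1−p̄)/n) = 0.15720 − 3 × 0.01628 = 0.10837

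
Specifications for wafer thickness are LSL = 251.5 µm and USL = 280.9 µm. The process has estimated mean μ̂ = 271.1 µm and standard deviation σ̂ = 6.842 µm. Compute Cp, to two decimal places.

Cp = (USL − LSL) / (6σ̂) = (280.9 − 251.5) / (6 × 6.842) = 29.4000 / 41.0520 = 0.7162

0.72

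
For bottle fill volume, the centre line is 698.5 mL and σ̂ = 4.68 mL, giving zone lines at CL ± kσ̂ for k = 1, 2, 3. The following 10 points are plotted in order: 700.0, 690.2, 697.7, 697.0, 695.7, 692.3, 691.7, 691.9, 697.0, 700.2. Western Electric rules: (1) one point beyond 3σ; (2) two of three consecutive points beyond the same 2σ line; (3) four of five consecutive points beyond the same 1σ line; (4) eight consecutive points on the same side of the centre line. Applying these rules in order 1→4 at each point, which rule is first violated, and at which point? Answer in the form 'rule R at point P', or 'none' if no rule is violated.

Zone of each point (C = within 1σ̂, B = 1σ̂–2σ̂, A = 2σ̂–3σ̂, * = beyond 3σ̂; sign = side of CL): 1:+C, 2:-B, 3:-C, 4:-C, 5:-C, 6:-B, 7:-B, 8:-B, 9:-C, 10:+C
Rule 4 (eight consecutive points on the same side of the centre line) is satisfied at point 9.

rule 4 at point 9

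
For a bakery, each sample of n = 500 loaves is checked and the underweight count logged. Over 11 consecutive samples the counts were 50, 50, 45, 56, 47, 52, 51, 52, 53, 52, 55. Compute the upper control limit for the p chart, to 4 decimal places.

p̄ = Σdᵢ / (k·n) = 563 / (11 × 500) = 0.10236
UCL = p̄ + 3·√(p̄(1−p̄)/n) = 0.10236 + 3 × √(0.10236×0.89764/500) = 0.10236 + 3 × 0.01356 = 0.14303

0.1430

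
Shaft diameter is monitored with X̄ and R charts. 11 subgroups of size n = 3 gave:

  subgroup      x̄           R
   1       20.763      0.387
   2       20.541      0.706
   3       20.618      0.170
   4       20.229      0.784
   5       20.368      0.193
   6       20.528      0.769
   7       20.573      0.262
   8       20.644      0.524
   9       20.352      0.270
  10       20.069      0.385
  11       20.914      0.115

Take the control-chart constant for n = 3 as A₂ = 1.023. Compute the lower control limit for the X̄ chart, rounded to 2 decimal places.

20.08

X̄̄ = (20.763 + 20.541 + 20.618 + 20.229 + 20.368 + 20.528 + 20.573 + 20.644 + 20.352 + 20.069 + 20.914) / 11 = 225.5990 / 11 = 20.5090
R̄ = (0.387 + 0.706 + 0.170 + 0.784 + 0.193 + 0.769 + 0.262 + 0.524 + 0.270 + 0.385 + 0.115) / 11 = 4.5650 / 11 = 0.4150
LCL = X̄̄ − A₂·R̄ = 20.5090 − 1.023 × 0.4150 = 20.0845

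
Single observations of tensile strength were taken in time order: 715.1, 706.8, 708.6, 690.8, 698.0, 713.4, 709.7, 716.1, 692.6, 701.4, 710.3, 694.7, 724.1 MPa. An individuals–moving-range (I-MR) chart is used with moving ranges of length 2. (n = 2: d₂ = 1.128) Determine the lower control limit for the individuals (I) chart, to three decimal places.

673.741

X̄ = (715.1 + 706.8 + 708.6 + 690.8 + 698.0 + 713.4 + 709.7 + 716.1 + 692.6 + 701.4 + 710.3 + 694.7 + 724.1) / 13 = 706.2769
Moving ranges: 8.3, 1.8, 17.8, 7.2, 15.4, 3.7, 6.4, 23.5, 8.8, 8.9, 15.6, 29.4; M̄R̄ = 146.8000 / 12 = 12.2333
LCL = X̄ − 3·M̄R̄/d₂ = 706.2769 − 3 × 12.2333 / 1.128 = 673.7415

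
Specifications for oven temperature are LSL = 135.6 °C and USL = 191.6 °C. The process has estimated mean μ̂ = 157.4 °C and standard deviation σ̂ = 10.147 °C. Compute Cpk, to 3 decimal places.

0.716

Cpu = (USL − μ̂) / (3σ̂) = (191.6 − 157.4) / (3 × 10.147) = 1.1235; Cpl = (μ̂ − LSL) / (3σ̂) = (157.4 − 135.6) / (3 × 10.147) = 0.7161; Cpk = min(Cpu, Cpl) = 0.7161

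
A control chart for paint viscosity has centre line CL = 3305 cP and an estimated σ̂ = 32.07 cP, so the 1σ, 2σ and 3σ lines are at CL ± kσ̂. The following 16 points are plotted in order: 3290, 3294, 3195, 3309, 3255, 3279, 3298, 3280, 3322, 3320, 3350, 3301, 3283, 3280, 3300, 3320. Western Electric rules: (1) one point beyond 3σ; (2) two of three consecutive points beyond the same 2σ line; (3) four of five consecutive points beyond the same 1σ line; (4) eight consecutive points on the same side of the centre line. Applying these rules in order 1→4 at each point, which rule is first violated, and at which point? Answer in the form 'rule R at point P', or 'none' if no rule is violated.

rule 1 at point 3

Zone of each point (C = within 1σ̂, B = 1σ̂–2σ̂, A = 2σ̂–3σ̂, * = beyond 3σ̂; sign = side of CL): 1:-C, 2:-C, 3:-*, 4:+C, 5:-B, 6:-C, 7:-C, 8:-C, 9:+C, 10:+C, 11:+B, 12:-C, 13:-C, 14:-C, 15:-C, 16:+C
Rule 1 (one point beyond the 3σ limits) is satisfied at point 3.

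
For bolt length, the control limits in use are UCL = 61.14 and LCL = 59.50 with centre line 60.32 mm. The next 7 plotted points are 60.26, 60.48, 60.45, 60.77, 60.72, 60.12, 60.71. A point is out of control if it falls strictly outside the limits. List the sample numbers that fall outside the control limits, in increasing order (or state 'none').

none

All 7 points lie within [59.50, 61.14].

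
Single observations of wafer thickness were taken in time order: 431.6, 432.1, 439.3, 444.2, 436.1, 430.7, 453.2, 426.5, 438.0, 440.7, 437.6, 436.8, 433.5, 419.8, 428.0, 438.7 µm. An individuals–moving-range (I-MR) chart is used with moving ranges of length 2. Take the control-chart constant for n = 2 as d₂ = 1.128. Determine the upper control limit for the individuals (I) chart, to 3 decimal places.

X̄ = (431.6 + 432.1 + 439.3 + 444.2 + 436.1 + 430.7 + 453.2 + 426.5 + 438.0 + 440.7 + 437.6 + 436.8 + 433.5 + 419.8 + 428.0 + 438.7) / 16 = 435.4250
Moving ranges: 0.5, 7.2, 4.9, 8.1, 5.4, 22.5, 26.7, 11.5, 2.7, 3.1, 0.8, 3.3, 13.7, 8.2, 10.7; M̄R̄ = 129.3000 / 15 = 8.6200
UCL = X̄ + 3·M̄R̄/d₂ = 435.4250 + 3 × 8.6200 / 1.128 = 458.3505

458.351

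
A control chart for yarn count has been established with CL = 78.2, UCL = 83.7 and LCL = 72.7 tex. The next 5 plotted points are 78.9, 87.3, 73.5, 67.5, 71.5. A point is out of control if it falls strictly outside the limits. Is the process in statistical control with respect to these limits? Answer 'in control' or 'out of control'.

Compare each point to [72.7, 83.7]: sample 2 = 87.3 > UCL; sample 4 = 67.5 < LCL; sample 5 = 71.5 < LCL.

out of control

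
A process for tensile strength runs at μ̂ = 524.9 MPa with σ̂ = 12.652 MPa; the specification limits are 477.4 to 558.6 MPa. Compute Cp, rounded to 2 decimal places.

Cp = (USL − LSL) / (6σ̂) = (558.6 − 477.4) / (6 × 12.652) = 81.2000 / 75.9120 = 1.0697

1.07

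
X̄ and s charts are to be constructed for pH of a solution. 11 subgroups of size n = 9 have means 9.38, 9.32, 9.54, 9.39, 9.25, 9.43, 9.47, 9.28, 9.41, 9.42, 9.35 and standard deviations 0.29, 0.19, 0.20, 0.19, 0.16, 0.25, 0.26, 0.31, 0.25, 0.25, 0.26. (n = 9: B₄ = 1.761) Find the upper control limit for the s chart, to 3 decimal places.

s̄ = (0.29 + 0.19 + 0.20 + 0.19 + 0.16 + 0.25 + 0.26 + 0.31 + 0.25 + 0.25 + 0.26) / 11 = 0.2373
UCL_s = B₄·s̄ = 1.761 × 0.2373 = 0.4178

0.418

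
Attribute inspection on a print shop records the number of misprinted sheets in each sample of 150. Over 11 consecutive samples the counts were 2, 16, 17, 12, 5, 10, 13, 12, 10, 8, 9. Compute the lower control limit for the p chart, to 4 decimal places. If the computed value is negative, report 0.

p̄ = Σdᵢ / (k·n) = 114 / (11 × 150) = 0.06909
LCL = p̄ − 3·√(p̄(1−p̄)/n) = 0.06909 − 3 × 0.02071 = 0.00697

0.0070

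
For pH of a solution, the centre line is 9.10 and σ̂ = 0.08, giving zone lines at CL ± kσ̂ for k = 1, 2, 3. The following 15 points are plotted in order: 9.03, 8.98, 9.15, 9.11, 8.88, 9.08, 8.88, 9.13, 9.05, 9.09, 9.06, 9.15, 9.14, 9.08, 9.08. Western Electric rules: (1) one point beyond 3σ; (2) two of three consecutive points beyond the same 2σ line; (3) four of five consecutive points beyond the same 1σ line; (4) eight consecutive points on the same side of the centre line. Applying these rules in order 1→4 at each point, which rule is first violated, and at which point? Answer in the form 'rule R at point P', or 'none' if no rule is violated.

rule 2 at point 7

Zone of each point (C = within 1σ̂, B = 1σ̂–2σ̂, A = 2σ̂–3σ̂, * = beyond 3σ̂; sign = side of CL): 1:-C, 2:-B, 3:+C, 4:+C, 5:-A, 6:-C, 7:-A, 8:+C, 9:-C, 10:-C, 11:-C, 12:+C, 13:+C, 14:-C, 15:-C
Rule 2 (two of three consecutive points beyond the same 2σ limit) is satisfied at point 7.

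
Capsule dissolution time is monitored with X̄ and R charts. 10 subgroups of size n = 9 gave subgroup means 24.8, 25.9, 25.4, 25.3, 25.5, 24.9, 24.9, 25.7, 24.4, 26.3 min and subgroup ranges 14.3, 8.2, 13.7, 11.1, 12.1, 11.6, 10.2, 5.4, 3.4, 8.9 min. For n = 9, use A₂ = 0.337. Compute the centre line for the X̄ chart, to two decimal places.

X̄̄ = (24.8 + 25.9 + 25.4 + 25.3 + 25.5 + 24.9 + 24.9 + 25.7 + 24.4 + 26.3) / 10 = 253.1000 / 10 = 25.3100
CL = X̄̄ = 25.3100

25.31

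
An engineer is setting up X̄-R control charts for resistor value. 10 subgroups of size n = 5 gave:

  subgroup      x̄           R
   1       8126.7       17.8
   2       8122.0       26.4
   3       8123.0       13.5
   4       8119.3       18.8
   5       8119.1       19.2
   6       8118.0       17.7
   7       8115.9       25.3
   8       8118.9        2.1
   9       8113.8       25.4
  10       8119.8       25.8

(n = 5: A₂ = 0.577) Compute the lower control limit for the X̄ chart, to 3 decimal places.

8108.572

X̄̄ = (8126.7 + 8122.0 + 8123.0 + 8119.3 + 8119.1 + 8118.0 + 8115.9 + 8118.9 + 8113.8 + 8119.8) / 10 = 81196.5000 / 10 = 8119.6500
R̄ = (17.8 + 26.4 + 13.5 + 18.8 + 19.2 + 17.7 + 25.3 + 2.1 + 25.4 + 25.8) / 10 = 192.0000 / 10 = 19.2000
LCL = X̄̄ − A₂·R̄ = 8119.6500 − 0.577 × 19.2000 = 8108.5716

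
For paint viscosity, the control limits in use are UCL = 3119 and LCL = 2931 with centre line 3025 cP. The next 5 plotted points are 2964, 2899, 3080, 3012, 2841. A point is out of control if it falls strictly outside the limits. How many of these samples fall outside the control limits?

Compare each point to [2931, 3119]: sample 2 = 2899 < LCL; sample 5 = 2841 < LCL.

2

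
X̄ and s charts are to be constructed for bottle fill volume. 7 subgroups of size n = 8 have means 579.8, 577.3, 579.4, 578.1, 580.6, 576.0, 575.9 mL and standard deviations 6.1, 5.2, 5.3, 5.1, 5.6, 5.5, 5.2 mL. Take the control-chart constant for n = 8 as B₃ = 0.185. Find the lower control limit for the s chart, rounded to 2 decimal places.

s̄ = (6.1 + 5.2 + 5.3 + 5.1 + 5.6 + 5.5 + 5.2) / 7 = 5.4286
LCL_s = B₃·s̄ = 0.185 × 5.4286 = 1.0043

1.00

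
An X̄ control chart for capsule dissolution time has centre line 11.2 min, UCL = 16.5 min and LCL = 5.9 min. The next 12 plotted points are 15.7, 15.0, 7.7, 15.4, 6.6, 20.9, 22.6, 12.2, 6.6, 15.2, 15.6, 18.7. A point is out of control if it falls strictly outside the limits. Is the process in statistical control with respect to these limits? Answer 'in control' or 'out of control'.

Compare each point to [5.9, 16.5]: sample 6 = 20.9 > UCL; sample 7 = 22.6 > UCL; sample 12 = 18.7 > UCL.

out of control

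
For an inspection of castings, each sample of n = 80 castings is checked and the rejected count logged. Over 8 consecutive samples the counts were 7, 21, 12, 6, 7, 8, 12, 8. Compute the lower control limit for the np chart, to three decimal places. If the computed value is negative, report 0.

p̄ = Σdᵢ / (k·n) = 81 / (8 × 80) = 0.12656
LCL = np̄ − 3·√(np̄(1−p̄)) = 10.1250 − 3 × 2.9738 = 1.2036

1.204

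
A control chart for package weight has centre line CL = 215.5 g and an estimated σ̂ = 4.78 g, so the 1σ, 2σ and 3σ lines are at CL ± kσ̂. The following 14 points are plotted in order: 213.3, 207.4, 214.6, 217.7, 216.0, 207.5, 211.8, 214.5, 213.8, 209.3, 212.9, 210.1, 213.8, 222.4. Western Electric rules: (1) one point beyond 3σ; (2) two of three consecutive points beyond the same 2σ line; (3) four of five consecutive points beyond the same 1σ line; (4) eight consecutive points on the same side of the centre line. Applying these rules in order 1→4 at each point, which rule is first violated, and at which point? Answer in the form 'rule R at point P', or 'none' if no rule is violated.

Zone of each point (C = within 1σ̂, B = 1σ̂–2σ̂, A = 2σ̂–3σ̂, * = beyond 3σ̂; sign = side of CL): 1:-C, 2:-B, 3:-C, 4:+C, 5:+C, 6:-B, 7:-C, 8:-C, 9:-C, 10:-B, 11:-C, 12:-B, 13:-C, 14:+B
Rule 4 (eight consecutive points on the same side of the centre line) is satisfied at point 13.

rule 4 at point 13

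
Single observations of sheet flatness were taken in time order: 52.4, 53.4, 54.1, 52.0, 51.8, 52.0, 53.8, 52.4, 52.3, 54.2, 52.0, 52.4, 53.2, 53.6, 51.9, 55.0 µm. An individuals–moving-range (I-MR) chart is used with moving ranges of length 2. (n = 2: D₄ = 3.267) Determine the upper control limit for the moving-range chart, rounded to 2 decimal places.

Moving ranges: 1.0, 0.7, 2.1, 0.2, 0.2, 1.8, 1.4, 0.1, 1.9, 2.2, 0.4, 0.8, 0.4, 1.7, 3.1; M̄R̄ = 18.0000 / 15 = 1.2000
UCL_MR = D₄·M̄R̄ = 3.267 × 1.2000 = 3.9204

3.92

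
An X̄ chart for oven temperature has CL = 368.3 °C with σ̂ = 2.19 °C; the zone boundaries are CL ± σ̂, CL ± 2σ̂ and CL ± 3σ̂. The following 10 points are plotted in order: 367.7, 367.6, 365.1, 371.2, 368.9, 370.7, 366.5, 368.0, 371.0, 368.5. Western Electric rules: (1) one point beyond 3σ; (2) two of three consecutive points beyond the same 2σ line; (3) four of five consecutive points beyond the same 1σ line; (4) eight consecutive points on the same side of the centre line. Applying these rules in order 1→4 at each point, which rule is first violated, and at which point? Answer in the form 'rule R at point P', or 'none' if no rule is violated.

Zone of each point (C = within 1σ̂, B = 1σ̂–2σ̂, A = 2σ̂–3σ̂, * = beyond 3σ̂; sign = side of CL): 1:-C, 2:-C, 3:-B, 4:+B, 5:+C, 6:+B, 7:-C, 8:-C, 9:+B, 10:+C
No rule fires across all 10 points.

none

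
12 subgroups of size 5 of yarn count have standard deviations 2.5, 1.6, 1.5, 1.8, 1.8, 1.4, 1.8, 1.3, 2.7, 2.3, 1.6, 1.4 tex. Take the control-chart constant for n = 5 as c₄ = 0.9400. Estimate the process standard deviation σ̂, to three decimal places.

1.924

s̄ = (2.5 + 1.6 + 1.5 + 1.8 + 1.8 + 1.4 + 1.8 + 1.3 + 2.7 + 2.3 + 1.6 + 1.4) / 12 = 1.8083
σ̂ = s̄ / c₄ = 1.8083 / 0.9400 = 1.9238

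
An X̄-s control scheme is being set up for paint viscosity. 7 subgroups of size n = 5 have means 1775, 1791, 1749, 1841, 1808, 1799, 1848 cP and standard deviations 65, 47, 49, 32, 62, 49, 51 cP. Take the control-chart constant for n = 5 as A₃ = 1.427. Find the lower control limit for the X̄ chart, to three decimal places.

1729.202

X̄̄ = (1775 + 1791 + 1749 + 1841 + 1808 + 1799 + 1848) / 7 = 1801.5714
s̄ = (65 + 47 + 49 + 32 + 62 + 49 + 51) / 7 = 50.7143
LCL = X̄̄ − A₃·s̄ = 1801.5714 − 1.427 × 50.7143 = 1729.2021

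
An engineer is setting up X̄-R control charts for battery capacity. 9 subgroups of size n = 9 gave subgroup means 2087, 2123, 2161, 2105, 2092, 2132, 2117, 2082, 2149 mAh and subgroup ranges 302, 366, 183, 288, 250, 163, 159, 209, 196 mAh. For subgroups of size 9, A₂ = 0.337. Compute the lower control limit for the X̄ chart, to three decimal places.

2037.212

X̄̄ = (2087 + 2123 + 2161 + 2105 + 2092 + 2132 + 2117 + 2082 + 2149) / 9 = 19048.0000 / 9 = 2116.4444
R̄ = (302 + 366 + 183 + 288 + 250 + 163 + 159 + 209 + 196) / 9 = 2116.0000 / 9 = 235.1111
LCL = X̄̄ − A₂·R̄ = 2116.4444 − 0.337 × 235.1111 = 2037.2120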